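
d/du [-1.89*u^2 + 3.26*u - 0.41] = 3.26 - 3.78*u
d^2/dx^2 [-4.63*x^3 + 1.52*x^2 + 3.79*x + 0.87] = 3.04 - 27.78*x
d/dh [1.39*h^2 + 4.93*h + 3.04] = 2.78*h + 4.93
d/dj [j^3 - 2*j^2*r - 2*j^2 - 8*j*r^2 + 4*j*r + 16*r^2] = 3*j^2 - 4*j*r - 4*j - 8*r^2 + 4*r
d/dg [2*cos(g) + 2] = -2*sin(g)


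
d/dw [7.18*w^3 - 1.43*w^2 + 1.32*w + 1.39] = 21.54*w^2 - 2.86*w + 1.32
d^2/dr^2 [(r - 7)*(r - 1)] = 2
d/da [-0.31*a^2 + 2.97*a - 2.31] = 2.97 - 0.62*a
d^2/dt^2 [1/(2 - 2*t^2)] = (-3*t^2 - 1)/(t^2 - 1)^3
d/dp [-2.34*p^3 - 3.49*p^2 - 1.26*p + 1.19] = -7.02*p^2 - 6.98*p - 1.26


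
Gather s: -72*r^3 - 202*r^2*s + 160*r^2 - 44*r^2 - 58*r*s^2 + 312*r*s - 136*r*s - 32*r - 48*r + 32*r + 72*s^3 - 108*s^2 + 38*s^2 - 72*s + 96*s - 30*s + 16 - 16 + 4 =-72*r^3 + 116*r^2 - 48*r + 72*s^3 + s^2*(-58*r - 70) + s*(-202*r^2 + 176*r - 6) + 4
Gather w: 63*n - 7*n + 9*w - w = 56*n + 8*w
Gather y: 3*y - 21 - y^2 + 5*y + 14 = -y^2 + 8*y - 7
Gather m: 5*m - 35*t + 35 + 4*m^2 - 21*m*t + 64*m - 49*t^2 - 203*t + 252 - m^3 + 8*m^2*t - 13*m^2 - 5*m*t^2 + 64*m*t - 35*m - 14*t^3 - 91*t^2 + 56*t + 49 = -m^3 + m^2*(8*t - 9) + m*(-5*t^2 + 43*t + 34) - 14*t^3 - 140*t^2 - 182*t + 336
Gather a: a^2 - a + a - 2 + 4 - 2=a^2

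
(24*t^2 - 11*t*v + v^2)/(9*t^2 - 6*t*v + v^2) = (8*t - v)/(3*t - v)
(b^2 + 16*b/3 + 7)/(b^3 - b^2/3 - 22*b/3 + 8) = (3*b + 7)/(3*b^2 - 10*b + 8)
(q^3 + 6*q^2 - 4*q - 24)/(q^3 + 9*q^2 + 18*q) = (q^2 - 4)/(q*(q + 3))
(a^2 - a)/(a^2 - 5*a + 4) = a/(a - 4)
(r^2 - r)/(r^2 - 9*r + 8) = r/(r - 8)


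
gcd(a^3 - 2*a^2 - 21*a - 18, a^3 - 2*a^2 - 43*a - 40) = a + 1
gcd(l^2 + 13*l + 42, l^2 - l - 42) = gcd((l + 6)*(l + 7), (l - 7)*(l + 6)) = l + 6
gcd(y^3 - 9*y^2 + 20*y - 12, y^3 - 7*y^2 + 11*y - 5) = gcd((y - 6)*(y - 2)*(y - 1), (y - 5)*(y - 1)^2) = y - 1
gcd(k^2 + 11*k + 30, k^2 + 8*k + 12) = k + 6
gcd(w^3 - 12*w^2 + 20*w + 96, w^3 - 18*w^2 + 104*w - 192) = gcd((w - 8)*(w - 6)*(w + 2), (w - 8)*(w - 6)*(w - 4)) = w^2 - 14*w + 48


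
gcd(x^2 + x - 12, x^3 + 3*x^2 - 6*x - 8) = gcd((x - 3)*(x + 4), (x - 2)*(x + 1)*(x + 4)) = x + 4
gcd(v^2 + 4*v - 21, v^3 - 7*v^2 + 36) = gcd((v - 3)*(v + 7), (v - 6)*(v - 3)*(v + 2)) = v - 3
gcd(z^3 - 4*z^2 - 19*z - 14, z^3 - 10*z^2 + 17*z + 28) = z^2 - 6*z - 7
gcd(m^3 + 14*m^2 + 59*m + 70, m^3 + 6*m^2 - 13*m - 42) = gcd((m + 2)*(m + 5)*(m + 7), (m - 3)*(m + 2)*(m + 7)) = m^2 + 9*m + 14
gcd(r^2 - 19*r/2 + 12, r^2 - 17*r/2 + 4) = r - 8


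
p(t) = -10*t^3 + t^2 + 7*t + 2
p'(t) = -30*t^2 + 2*t + 7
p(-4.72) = 1042.78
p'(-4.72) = -670.79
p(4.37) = -782.85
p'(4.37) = -557.17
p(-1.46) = 25.03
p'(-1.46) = -59.87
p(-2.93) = 241.61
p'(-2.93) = -256.41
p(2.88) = -208.42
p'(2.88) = -236.07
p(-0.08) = 1.45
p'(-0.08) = 6.65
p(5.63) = -1711.43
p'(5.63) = -932.65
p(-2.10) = 84.32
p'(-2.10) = -129.50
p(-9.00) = 7310.00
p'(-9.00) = -2441.00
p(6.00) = -2080.00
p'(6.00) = -1061.00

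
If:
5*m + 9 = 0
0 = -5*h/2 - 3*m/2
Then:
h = 27/25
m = -9/5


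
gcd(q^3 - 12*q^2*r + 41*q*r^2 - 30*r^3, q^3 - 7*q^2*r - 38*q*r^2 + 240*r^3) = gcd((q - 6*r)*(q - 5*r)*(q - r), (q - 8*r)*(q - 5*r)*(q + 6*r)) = q - 5*r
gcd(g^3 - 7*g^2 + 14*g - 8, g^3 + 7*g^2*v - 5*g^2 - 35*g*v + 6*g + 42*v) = g - 2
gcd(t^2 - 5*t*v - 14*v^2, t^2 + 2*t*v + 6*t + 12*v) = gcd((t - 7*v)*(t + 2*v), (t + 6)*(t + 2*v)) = t + 2*v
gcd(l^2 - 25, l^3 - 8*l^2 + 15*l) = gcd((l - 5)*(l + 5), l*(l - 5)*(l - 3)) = l - 5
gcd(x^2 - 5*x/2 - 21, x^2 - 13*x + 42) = x - 6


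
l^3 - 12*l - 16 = (l - 4)*(l + 2)^2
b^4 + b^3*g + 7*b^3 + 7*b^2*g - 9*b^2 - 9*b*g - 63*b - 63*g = (b - 3)*(b + 3)*(b + 7)*(b + g)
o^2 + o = o*(o + 1)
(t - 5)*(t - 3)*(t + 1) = t^3 - 7*t^2 + 7*t + 15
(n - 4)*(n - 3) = n^2 - 7*n + 12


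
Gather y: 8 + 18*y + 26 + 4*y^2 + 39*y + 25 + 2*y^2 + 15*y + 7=6*y^2 + 72*y + 66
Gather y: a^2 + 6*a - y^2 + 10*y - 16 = a^2 + 6*a - y^2 + 10*y - 16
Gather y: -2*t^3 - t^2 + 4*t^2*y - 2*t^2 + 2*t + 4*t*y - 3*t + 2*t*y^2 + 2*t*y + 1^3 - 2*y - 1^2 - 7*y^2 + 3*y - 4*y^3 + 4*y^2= -2*t^3 - 3*t^2 - t - 4*y^3 + y^2*(2*t - 3) + y*(4*t^2 + 6*t + 1)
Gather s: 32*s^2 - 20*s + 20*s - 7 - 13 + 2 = 32*s^2 - 18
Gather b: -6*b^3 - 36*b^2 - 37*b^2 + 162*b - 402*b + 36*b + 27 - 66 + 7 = -6*b^3 - 73*b^2 - 204*b - 32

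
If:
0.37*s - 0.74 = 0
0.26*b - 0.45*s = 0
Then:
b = 3.46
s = 2.00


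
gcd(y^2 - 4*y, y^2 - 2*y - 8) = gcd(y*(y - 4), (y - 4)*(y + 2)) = y - 4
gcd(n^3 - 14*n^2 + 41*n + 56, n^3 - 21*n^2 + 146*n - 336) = n^2 - 15*n + 56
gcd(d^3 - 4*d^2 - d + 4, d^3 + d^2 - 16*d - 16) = d^2 - 3*d - 4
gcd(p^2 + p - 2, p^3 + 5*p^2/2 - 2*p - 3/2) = p - 1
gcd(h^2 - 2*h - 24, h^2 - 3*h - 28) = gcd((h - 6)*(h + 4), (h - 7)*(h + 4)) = h + 4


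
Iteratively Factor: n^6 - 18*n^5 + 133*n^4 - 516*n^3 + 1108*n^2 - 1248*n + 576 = (n - 2)*(n^5 - 16*n^4 + 101*n^3 - 314*n^2 + 480*n - 288) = (n - 4)*(n - 2)*(n^4 - 12*n^3 + 53*n^2 - 102*n + 72) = (n - 4)^2*(n - 2)*(n^3 - 8*n^2 + 21*n - 18) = (n - 4)^2*(n - 2)^2*(n^2 - 6*n + 9) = (n - 4)^2*(n - 3)*(n - 2)^2*(n - 3)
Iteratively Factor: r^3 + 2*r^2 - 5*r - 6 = (r + 1)*(r^2 + r - 6) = (r + 1)*(r + 3)*(r - 2)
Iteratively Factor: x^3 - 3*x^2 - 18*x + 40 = (x - 5)*(x^2 + 2*x - 8) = (x - 5)*(x - 2)*(x + 4)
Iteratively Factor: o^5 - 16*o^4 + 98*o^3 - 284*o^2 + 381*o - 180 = (o - 1)*(o^4 - 15*o^3 + 83*o^2 - 201*o + 180) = (o - 3)*(o - 1)*(o^3 - 12*o^2 + 47*o - 60) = (o - 3)^2*(o - 1)*(o^2 - 9*o + 20) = (o - 5)*(o - 3)^2*(o - 1)*(o - 4)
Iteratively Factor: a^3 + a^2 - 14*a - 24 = (a + 3)*(a^2 - 2*a - 8) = (a + 2)*(a + 3)*(a - 4)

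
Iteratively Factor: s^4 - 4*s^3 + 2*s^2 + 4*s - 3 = (s + 1)*(s^3 - 5*s^2 + 7*s - 3) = (s - 1)*(s + 1)*(s^2 - 4*s + 3) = (s - 3)*(s - 1)*(s + 1)*(s - 1)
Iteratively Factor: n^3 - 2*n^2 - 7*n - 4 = (n - 4)*(n^2 + 2*n + 1) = (n - 4)*(n + 1)*(n + 1)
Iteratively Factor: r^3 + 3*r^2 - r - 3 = (r - 1)*(r^2 + 4*r + 3) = (r - 1)*(r + 3)*(r + 1)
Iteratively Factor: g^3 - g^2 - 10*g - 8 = (g + 1)*(g^2 - 2*g - 8) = (g - 4)*(g + 1)*(g + 2)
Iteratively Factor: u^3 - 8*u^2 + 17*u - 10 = (u - 1)*(u^2 - 7*u + 10) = (u - 5)*(u - 1)*(u - 2)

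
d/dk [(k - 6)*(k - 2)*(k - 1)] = 3*k^2 - 18*k + 20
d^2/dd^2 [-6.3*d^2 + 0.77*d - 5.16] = -12.6000000000000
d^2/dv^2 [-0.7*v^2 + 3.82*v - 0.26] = -1.40000000000000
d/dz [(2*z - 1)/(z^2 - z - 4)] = (-2*z^2 + 2*z - 9)/(z^4 - 2*z^3 - 7*z^2 + 8*z + 16)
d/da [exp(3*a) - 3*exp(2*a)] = 3*(exp(a) - 2)*exp(2*a)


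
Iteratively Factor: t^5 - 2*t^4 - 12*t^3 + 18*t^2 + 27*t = (t + 3)*(t^4 - 5*t^3 + 3*t^2 + 9*t) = t*(t + 3)*(t^3 - 5*t^2 + 3*t + 9) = t*(t + 1)*(t + 3)*(t^2 - 6*t + 9) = t*(t - 3)*(t + 1)*(t + 3)*(t - 3)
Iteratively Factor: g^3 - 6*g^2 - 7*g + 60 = (g - 5)*(g^2 - g - 12) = (g - 5)*(g - 4)*(g + 3)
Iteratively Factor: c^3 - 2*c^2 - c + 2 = (c - 1)*(c^2 - c - 2) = (c - 1)*(c + 1)*(c - 2)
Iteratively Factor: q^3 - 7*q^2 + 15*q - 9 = (q - 1)*(q^2 - 6*q + 9) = (q - 3)*(q - 1)*(q - 3)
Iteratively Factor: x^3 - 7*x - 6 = (x + 1)*(x^2 - x - 6) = (x - 3)*(x + 1)*(x + 2)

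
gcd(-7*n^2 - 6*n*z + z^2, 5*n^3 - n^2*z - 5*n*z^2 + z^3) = n + z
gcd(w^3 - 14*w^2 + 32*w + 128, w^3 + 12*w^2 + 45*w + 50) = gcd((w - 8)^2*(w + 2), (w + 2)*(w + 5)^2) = w + 2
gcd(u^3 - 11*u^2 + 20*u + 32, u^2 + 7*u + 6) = u + 1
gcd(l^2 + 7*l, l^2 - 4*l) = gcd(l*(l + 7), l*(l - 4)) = l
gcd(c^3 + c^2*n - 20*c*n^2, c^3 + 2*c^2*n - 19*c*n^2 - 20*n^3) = c^2 + c*n - 20*n^2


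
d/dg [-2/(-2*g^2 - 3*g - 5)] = 2*(-4*g - 3)/(2*g^2 + 3*g + 5)^2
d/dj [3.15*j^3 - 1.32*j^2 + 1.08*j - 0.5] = 9.45*j^2 - 2.64*j + 1.08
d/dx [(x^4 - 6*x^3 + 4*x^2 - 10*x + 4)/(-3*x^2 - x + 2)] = (-6*x^5 + 15*x^4 + 20*x^3 - 70*x^2 + 40*x - 16)/(9*x^4 + 6*x^3 - 11*x^2 - 4*x + 4)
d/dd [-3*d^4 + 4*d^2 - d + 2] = -12*d^3 + 8*d - 1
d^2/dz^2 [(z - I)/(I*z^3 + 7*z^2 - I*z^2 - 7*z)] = 2*(z*(I*z^2 + 7*z - I*z - 7)*(-3*I*z^2 - 14*z + 2*I*z - (z - I)*(3*I*z + 7 - I) + 7) + (z - I)*(3*I*z^2 + 14*z - 2*I*z - 7)^2)/(z^3*(I*z^2 + 7*z - I*z - 7)^3)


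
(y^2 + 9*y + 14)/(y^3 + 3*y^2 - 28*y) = (y + 2)/(y*(y - 4))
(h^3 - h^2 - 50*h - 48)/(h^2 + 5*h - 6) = (h^2 - 7*h - 8)/(h - 1)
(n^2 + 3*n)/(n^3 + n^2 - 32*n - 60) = n*(n + 3)/(n^3 + n^2 - 32*n - 60)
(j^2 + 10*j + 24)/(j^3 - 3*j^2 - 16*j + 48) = (j + 6)/(j^2 - 7*j + 12)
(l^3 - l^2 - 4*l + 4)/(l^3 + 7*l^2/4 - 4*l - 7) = 4*(l - 1)/(4*l + 7)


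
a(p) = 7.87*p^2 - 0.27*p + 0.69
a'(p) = 15.74*p - 0.27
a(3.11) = 75.97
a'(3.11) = 48.68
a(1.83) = 26.55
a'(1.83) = 28.53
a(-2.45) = 48.59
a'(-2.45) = -38.83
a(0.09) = 0.73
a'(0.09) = 1.15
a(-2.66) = 57.09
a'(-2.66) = -42.14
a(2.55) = 51.18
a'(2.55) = 39.87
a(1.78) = 25.14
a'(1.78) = 27.75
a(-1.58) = 20.76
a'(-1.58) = -25.14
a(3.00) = 70.71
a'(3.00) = 46.95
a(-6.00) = 285.63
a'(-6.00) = -94.71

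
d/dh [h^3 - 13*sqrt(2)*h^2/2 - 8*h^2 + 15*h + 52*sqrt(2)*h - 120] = 3*h^2 - 13*sqrt(2)*h - 16*h + 15 + 52*sqrt(2)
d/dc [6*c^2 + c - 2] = 12*c + 1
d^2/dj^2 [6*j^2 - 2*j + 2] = 12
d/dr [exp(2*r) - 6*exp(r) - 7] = 2*(exp(r) - 3)*exp(r)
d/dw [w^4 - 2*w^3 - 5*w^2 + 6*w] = 4*w^3 - 6*w^2 - 10*w + 6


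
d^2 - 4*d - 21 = (d - 7)*(d + 3)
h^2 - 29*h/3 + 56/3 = (h - 7)*(h - 8/3)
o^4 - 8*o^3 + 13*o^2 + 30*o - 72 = (o - 4)*(o - 3)^2*(o + 2)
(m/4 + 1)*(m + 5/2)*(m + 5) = m^3/4 + 23*m^2/8 + 85*m/8 + 25/2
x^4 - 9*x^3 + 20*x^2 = x^2*(x - 5)*(x - 4)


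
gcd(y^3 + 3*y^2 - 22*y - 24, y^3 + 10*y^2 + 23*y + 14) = y + 1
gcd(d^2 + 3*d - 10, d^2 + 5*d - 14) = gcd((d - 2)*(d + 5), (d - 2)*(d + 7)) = d - 2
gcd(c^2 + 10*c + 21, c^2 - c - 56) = c + 7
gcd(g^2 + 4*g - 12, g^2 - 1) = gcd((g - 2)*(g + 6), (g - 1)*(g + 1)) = 1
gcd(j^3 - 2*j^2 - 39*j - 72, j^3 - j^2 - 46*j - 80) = j - 8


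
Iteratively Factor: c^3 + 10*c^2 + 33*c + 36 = (c + 3)*(c^2 + 7*c + 12) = (c + 3)*(c + 4)*(c + 3)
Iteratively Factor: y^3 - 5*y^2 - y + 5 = (y + 1)*(y^2 - 6*y + 5) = (y - 1)*(y + 1)*(y - 5)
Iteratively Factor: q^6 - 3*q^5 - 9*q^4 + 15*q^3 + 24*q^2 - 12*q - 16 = (q + 2)*(q^5 - 5*q^4 + q^3 + 13*q^2 - 2*q - 8) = (q - 1)*(q + 2)*(q^4 - 4*q^3 - 3*q^2 + 10*q + 8) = (q - 1)*(q + 1)*(q + 2)*(q^3 - 5*q^2 + 2*q + 8) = (q - 4)*(q - 1)*(q + 1)*(q + 2)*(q^2 - q - 2) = (q - 4)*(q - 1)*(q + 1)^2*(q + 2)*(q - 2)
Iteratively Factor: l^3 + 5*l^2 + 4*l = (l + 1)*(l^2 + 4*l) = (l + 1)*(l + 4)*(l)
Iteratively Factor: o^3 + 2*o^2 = (o + 2)*(o^2) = o*(o + 2)*(o)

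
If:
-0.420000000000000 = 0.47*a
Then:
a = -0.89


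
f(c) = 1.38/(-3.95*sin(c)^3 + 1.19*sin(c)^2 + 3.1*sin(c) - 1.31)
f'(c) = 1.38*(11.85*sin(c)^2*cos(c) - 2.38*sin(c)*cos(c) - 3.1*cos(c))/(-3.95*sin(c)^3 + 1.19*sin(c)^2 + 3.1*sin(c) - 1.31)^2 = (16.353*sin(c)^2 - 3.2844*sin(c) - 4.278)*cos(c)/(3.95*sin(c)^3 - 1.19*sin(c)^2 - 3.1*sin(c) + 1.31)^2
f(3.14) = -1.06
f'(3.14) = 2.51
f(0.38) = -6.97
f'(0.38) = -76.90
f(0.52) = 34.88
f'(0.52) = -1038.25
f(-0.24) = -0.72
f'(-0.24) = -0.67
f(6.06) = -0.73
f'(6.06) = -0.75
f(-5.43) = 116.32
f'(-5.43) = 11815.70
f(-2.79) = -0.67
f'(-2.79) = 0.26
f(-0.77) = -0.89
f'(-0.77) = 1.75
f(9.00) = -12.92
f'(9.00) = 227.98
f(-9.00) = -0.65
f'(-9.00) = 0.03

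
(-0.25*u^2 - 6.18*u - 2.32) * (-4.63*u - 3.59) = 1.1575*u^3 + 29.5109*u^2 + 32.9278*u + 8.3288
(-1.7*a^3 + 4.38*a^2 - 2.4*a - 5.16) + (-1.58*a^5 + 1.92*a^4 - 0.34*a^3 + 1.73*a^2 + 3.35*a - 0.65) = -1.58*a^5 + 1.92*a^4 - 2.04*a^3 + 6.11*a^2 + 0.95*a - 5.81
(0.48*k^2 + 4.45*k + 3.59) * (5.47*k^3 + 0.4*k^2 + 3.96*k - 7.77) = 2.6256*k^5 + 24.5335*k^4 + 23.3181*k^3 + 15.3284*k^2 - 20.3601*k - 27.8943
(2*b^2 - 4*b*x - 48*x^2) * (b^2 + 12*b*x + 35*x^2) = 2*b^4 + 20*b^3*x - 26*b^2*x^2 - 716*b*x^3 - 1680*x^4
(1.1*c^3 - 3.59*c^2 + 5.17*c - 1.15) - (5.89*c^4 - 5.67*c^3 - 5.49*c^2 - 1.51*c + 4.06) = -5.89*c^4 + 6.77*c^3 + 1.9*c^2 + 6.68*c - 5.21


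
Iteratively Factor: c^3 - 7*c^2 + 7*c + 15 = (c - 5)*(c^2 - 2*c - 3) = (c - 5)*(c + 1)*(c - 3)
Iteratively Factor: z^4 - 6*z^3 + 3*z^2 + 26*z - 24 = (z - 1)*(z^3 - 5*z^2 - 2*z + 24) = (z - 4)*(z - 1)*(z^2 - z - 6) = (z - 4)*(z - 3)*(z - 1)*(z + 2)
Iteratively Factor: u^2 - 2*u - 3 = (u + 1)*(u - 3)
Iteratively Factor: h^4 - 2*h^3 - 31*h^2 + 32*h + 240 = (h + 3)*(h^3 - 5*h^2 - 16*h + 80) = (h - 4)*(h + 3)*(h^2 - h - 20) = (h - 4)*(h + 3)*(h + 4)*(h - 5)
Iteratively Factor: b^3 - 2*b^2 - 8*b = (b)*(b^2 - 2*b - 8) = b*(b - 4)*(b + 2)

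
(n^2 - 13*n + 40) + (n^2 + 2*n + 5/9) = 2*n^2 - 11*n + 365/9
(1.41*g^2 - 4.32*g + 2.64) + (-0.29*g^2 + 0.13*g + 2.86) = 1.12*g^2 - 4.19*g + 5.5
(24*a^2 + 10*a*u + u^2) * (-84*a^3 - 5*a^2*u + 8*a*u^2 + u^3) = -2016*a^5 - 960*a^4*u + 58*a^3*u^2 + 99*a^2*u^3 + 18*a*u^4 + u^5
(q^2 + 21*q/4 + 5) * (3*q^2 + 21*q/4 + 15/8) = 3*q^4 + 21*q^3 + 711*q^2/16 + 1155*q/32 + 75/8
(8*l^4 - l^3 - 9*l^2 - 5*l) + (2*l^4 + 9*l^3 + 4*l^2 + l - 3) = 10*l^4 + 8*l^3 - 5*l^2 - 4*l - 3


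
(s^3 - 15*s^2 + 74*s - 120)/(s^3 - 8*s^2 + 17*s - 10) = (s^2 - 10*s + 24)/(s^2 - 3*s + 2)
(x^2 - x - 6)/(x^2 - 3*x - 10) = (x - 3)/(x - 5)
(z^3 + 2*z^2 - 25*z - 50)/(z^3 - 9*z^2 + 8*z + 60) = (z + 5)/(z - 6)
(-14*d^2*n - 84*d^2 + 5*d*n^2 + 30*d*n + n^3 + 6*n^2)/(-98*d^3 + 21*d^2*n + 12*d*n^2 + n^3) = (n + 6)/(7*d + n)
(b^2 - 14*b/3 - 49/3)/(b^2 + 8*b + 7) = (3*b^2 - 14*b - 49)/(3*(b^2 + 8*b + 7))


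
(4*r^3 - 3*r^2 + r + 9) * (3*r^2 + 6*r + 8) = 12*r^5 + 15*r^4 + 17*r^3 + 9*r^2 + 62*r + 72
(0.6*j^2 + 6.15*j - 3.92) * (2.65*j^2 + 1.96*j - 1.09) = 1.59*j^4 + 17.4735*j^3 + 1.012*j^2 - 14.3867*j + 4.2728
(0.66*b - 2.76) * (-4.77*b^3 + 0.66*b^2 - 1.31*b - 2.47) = -3.1482*b^4 + 13.6008*b^3 - 2.6862*b^2 + 1.9854*b + 6.8172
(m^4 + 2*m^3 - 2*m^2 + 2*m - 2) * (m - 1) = m^5 + m^4 - 4*m^3 + 4*m^2 - 4*m + 2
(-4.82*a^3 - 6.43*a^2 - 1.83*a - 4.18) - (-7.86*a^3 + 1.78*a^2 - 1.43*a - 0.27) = 3.04*a^3 - 8.21*a^2 - 0.4*a - 3.91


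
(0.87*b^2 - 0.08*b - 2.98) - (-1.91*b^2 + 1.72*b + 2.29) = 2.78*b^2 - 1.8*b - 5.27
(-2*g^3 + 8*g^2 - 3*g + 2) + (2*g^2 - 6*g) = -2*g^3 + 10*g^2 - 9*g + 2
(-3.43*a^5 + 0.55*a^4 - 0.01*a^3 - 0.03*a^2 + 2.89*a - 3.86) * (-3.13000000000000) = 10.7359*a^5 - 1.7215*a^4 + 0.0313*a^3 + 0.0939*a^2 - 9.0457*a + 12.0818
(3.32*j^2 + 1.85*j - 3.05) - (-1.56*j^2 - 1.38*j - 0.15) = 4.88*j^2 + 3.23*j - 2.9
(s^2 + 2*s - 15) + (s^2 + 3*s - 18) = 2*s^2 + 5*s - 33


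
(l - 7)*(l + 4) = l^2 - 3*l - 28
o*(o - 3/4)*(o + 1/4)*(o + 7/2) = o^4 + 3*o^3 - 31*o^2/16 - 21*o/32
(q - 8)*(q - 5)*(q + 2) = q^3 - 11*q^2 + 14*q + 80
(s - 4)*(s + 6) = s^2 + 2*s - 24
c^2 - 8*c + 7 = (c - 7)*(c - 1)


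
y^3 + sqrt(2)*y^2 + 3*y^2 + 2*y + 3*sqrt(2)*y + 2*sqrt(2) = (y + 1)*(y + 2)*(y + sqrt(2))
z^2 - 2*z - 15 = (z - 5)*(z + 3)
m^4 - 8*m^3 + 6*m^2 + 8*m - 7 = (m - 7)*(m - 1)^2*(m + 1)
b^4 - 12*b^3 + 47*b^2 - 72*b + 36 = (b - 6)*(b - 3)*(b - 2)*(b - 1)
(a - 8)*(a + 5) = a^2 - 3*a - 40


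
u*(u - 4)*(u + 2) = u^3 - 2*u^2 - 8*u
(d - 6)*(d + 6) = d^2 - 36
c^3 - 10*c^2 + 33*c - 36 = (c - 4)*(c - 3)^2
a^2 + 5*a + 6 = (a + 2)*(a + 3)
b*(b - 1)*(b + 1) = b^3 - b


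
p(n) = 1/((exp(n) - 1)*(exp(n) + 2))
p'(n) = -exp(n)/((exp(n) - 1)*(exp(n) + 2)^2) - exp(n)/((exp(n) - 1)^2*(exp(n) + 2))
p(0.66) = 0.27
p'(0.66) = -0.70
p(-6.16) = -0.50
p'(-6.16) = -0.00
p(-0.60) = -0.87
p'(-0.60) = -0.87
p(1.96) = 0.02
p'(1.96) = -0.04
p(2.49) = 0.01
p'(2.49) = -0.01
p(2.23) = 0.01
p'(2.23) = -0.02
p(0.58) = 0.34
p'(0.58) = -0.92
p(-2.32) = -0.53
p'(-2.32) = -0.03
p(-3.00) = -0.51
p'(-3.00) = -0.01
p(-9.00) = -0.50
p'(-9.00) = 0.00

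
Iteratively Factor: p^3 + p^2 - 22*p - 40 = (p + 4)*(p^2 - 3*p - 10) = (p + 2)*(p + 4)*(p - 5)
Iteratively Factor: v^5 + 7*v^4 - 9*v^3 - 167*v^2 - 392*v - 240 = (v - 5)*(v^4 + 12*v^3 + 51*v^2 + 88*v + 48) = (v - 5)*(v + 1)*(v^3 + 11*v^2 + 40*v + 48) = (v - 5)*(v + 1)*(v + 4)*(v^2 + 7*v + 12) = (v - 5)*(v + 1)*(v + 4)^2*(v + 3)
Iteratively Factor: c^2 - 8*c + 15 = (c - 5)*(c - 3)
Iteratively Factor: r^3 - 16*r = (r + 4)*(r^2 - 4*r) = r*(r + 4)*(r - 4)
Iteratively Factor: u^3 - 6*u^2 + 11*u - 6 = (u - 3)*(u^2 - 3*u + 2) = (u - 3)*(u - 2)*(u - 1)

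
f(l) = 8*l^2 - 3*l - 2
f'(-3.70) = -62.20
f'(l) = 16*l - 3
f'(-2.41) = -41.56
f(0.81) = 0.82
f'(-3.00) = -51.00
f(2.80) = 52.32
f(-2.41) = 51.69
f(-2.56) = 58.11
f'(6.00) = 93.00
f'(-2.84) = -48.44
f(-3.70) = 118.62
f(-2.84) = 71.04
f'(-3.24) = -54.84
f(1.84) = 19.56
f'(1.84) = 26.44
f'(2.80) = 41.80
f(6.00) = 268.00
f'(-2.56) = -43.96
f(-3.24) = 91.70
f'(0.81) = 9.96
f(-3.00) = 79.00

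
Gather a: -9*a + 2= 2 - 9*a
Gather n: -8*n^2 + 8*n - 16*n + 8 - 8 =-8*n^2 - 8*n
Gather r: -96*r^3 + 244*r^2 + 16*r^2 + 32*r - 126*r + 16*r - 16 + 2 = -96*r^3 + 260*r^2 - 78*r - 14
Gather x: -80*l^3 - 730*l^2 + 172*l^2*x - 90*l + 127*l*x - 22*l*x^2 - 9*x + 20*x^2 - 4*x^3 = -80*l^3 - 730*l^2 - 90*l - 4*x^3 + x^2*(20 - 22*l) + x*(172*l^2 + 127*l - 9)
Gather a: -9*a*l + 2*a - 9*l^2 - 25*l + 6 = a*(2 - 9*l) - 9*l^2 - 25*l + 6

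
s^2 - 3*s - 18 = (s - 6)*(s + 3)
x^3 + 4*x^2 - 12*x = x*(x - 2)*(x + 6)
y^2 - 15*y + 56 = (y - 8)*(y - 7)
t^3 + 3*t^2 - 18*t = t*(t - 3)*(t + 6)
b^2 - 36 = (b - 6)*(b + 6)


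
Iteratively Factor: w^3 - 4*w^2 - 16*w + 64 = (w + 4)*(w^2 - 8*w + 16) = (w - 4)*(w + 4)*(w - 4)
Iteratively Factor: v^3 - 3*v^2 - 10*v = (v + 2)*(v^2 - 5*v) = v*(v + 2)*(v - 5)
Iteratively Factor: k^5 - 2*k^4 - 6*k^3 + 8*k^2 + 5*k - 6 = (k - 3)*(k^4 + k^3 - 3*k^2 - k + 2) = (k - 3)*(k - 1)*(k^3 + 2*k^2 - k - 2) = (k - 3)*(k - 1)*(k + 2)*(k^2 - 1) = (k - 3)*(k - 1)^2*(k + 2)*(k + 1)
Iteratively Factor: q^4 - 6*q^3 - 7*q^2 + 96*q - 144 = (q - 3)*(q^3 - 3*q^2 - 16*q + 48) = (q - 4)*(q - 3)*(q^2 + q - 12) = (q - 4)*(q - 3)^2*(q + 4)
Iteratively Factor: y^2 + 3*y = (y + 3)*(y)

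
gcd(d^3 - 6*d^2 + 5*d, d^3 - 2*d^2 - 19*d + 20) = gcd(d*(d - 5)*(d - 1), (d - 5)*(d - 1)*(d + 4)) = d^2 - 6*d + 5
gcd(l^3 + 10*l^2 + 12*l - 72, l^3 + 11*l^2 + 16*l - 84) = l^2 + 4*l - 12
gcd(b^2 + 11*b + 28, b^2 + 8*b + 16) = b + 4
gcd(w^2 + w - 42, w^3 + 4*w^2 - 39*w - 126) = w^2 + w - 42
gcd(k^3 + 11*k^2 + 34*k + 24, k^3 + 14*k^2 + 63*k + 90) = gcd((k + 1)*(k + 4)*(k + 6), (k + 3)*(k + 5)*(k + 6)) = k + 6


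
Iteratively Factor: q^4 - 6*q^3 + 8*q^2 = (q - 4)*(q^3 - 2*q^2) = q*(q - 4)*(q^2 - 2*q) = q^2*(q - 4)*(q - 2)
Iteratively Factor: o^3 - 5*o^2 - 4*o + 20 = (o + 2)*(o^2 - 7*o + 10) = (o - 5)*(o + 2)*(o - 2)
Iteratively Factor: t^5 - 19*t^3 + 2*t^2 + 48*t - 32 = (t - 1)*(t^4 + t^3 - 18*t^2 - 16*t + 32) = (t - 1)*(t + 2)*(t^3 - t^2 - 16*t + 16) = (t - 4)*(t - 1)*(t + 2)*(t^2 + 3*t - 4) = (t - 4)*(t - 1)^2*(t + 2)*(t + 4)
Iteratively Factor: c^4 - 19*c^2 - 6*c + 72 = (c - 2)*(c^3 + 2*c^2 - 15*c - 36) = (c - 2)*(c + 3)*(c^2 - c - 12) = (c - 4)*(c - 2)*(c + 3)*(c + 3)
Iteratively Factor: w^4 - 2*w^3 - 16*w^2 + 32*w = (w - 4)*(w^3 + 2*w^2 - 8*w) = (w - 4)*(w - 2)*(w^2 + 4*w) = w*(w - 4)*(w - 2)*(w + 4)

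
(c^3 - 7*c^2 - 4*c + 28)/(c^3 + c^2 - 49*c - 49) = (c^2 - 4)/(c^2 + 8*c + 7)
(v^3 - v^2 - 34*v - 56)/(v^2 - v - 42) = (v^2 + 6*v + 8)/(v + 6)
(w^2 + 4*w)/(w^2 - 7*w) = (w + 4)/(w - 7)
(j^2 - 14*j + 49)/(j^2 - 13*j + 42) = (j - 7)/(j - 6)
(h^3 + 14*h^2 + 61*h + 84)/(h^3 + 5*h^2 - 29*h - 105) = (h + 4)/(h - 5)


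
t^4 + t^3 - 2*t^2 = t^2*(t - 1)*(t + 2)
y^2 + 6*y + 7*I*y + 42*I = (y + 6)*(y + 7*I)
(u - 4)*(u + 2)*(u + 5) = u^3 + 3*u^2 - 18*u - 40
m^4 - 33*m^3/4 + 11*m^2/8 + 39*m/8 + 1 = (m - 8)*(m - 1)*(m + 1/4)*(m + 1/2)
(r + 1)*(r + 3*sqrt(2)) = r^2 + r + 3*sqrt(2)*r + 3*sqrt(2)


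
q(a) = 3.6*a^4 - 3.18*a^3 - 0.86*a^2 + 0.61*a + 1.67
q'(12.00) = 23489.41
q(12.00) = 69039.71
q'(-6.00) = -3442.91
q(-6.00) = 5319.53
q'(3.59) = 537.75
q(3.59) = 443.61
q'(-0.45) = -1.86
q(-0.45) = 1.66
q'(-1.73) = -99.53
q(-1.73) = 46.75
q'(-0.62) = -5.42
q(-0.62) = 2.25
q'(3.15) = 350.62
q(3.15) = 250.11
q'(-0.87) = -14.60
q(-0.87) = 4.64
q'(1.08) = 5.76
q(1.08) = 2.22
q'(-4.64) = -1635.32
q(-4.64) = 1966.68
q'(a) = 14.4*a^3 - 9.54*a^2 - 1.72*a + 0.61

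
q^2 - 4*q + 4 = (q - 2)^2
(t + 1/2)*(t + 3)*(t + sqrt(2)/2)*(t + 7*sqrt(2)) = t^4 + 7*t^3/2 + 15*sqrt(2)*t^3/2 + 17*t^2/2 + 105*sqrt(2)*t^2/4 + 45*sqrt(2)*t/4 + 49*t/2 + 21/2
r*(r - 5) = r^2 - 5*r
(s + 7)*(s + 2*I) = s^2 + 7*s + 2*I*s + 14*I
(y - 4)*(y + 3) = y^2 - y - 12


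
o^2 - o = o*(o - 1)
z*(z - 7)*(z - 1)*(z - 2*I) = z^4 - 8*z^3 - 2*I*z^3 + 7*z^2 + 16*I*z^2 - 14*I*z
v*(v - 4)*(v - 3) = v^3 - 7*v^2 + 12*v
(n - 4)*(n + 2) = n^2 - 2*n - 8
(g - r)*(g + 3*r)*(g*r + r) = g^3*r + 2*g^2*r^2 + g^2*r - 3*g*r^3 + 2*g*r^2 - 3*r^3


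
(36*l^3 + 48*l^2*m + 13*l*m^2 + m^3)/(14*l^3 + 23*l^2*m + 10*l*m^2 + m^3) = (36*l^2 + 12*l*m + m^2)/(14*l^2 + 9*l*m + m^2)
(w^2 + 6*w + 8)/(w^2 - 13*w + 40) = (w^2 + 6*w + 8)/(w^2 - 13*w + 40)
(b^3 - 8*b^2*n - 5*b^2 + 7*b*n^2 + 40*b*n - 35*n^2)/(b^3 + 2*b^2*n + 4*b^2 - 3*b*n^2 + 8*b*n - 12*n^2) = (b^2 - 7*b*n - 5*b + 35*n)/(b^2 + 3*b*n + 4*b + 12*n)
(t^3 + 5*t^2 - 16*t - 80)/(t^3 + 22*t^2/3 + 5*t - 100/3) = 3*(t - 4)/(3*t - 5)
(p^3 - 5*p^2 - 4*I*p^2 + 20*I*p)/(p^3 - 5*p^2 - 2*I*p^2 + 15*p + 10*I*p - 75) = p*(p - 4*I)/(p^2 - 2*I*p + 15)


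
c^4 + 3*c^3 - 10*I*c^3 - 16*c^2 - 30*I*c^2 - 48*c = c*(c + 3)*(c - 8*I)*(c - 2*I)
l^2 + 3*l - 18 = (l - 3)*(l + 6)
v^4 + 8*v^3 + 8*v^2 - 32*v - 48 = (v - 2)*(v + 2)^2*(v + 6)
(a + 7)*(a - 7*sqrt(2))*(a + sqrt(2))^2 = a^4 - 5*sqrt(2)*a^3 + 7*a^3 - 35*sqrt(2)*a^2 - 26*a^2 - 182*a - 14*sqrt(2)*a - 98*sqrt(2)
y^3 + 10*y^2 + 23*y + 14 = (y + 1)*(y + 2)*(y + 7)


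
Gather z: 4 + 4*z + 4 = 4*z + 8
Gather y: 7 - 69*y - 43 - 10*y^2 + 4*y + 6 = -10*y^2 - 65*y - 30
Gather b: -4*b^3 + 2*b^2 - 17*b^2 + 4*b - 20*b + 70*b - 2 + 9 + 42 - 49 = -4*b^3 - 15*b^2 + 54*b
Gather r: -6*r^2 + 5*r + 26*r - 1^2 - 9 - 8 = -6*r^2 + 31*r - 18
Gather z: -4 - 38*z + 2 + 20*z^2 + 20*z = 20*z^2 - 18*z - 2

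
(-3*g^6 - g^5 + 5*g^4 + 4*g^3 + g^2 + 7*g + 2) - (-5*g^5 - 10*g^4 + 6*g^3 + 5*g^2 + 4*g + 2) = -3*g^6 + 4*g^5 + 15*g^4 - 2*g^3 - 4*g^2 + 3*g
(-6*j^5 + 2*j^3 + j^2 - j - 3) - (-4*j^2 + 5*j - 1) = -6*j^5 + 2*j^3 + 5*j^2 - 6*j - 2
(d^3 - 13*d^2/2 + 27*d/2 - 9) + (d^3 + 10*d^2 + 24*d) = 2*d^3 + 7*d^2/2 + 75*d/2 - 9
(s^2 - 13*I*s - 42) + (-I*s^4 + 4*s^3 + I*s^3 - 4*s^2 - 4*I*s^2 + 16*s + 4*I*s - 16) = -I*s^4 + 4*s^3 + I*s^3 - 3*s^2 - 4*I*s^2 + 16*s - 9*I*s - 58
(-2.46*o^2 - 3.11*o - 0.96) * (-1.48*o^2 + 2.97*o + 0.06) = 3.6408*o^4 - 2.7034*o^3 - 7.9635*o^2 - 3.0378*o - 0.0576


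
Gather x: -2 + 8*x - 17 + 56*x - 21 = 64*x - 40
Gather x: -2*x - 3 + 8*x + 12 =6*x + 9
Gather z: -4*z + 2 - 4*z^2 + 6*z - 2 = -4*z^2 + 2*z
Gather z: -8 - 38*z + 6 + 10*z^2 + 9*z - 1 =10*z^2 - 29*z - 3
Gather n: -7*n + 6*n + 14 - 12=2 - n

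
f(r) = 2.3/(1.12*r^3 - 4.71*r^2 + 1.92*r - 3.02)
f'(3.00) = -0.10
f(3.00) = -0.24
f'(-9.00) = -0.00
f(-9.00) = -0.00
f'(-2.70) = -0.03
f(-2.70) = -0.04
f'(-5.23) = -0.00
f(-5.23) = -0.01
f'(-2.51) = -0.04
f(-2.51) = -0.04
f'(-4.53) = -0.01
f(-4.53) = -0.01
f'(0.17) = -0.12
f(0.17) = -0.81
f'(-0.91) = -0.34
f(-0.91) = -0.24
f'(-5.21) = -0.00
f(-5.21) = -0.01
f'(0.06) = -0.37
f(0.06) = -0.79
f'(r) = 2.3*(-3.36*r^2 + 9.42*r - 1.92)/(1.12*r^3 - 4.71*r^2 + 1.92*r - 3.02)^2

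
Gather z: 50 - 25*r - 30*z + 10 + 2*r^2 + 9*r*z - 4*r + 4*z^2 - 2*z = 2*r^2 - 29*r + 4*z^2 + z*(9*r - 32) + 60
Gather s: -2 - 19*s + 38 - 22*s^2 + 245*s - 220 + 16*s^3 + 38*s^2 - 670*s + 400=16*s^3 + 16*s^2 - 444*s + 216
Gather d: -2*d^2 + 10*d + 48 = -2*d^2 + 10*d + 48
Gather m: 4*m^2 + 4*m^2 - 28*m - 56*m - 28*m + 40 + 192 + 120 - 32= 8*m^2 - 112*m + 320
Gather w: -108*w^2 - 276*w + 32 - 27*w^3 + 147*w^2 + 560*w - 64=-27*w^3 + 39*w^2 + 284*w - 32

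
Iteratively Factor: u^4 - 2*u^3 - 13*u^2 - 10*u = (u + 1)*(u^3 - 3*u^2 - 10*u) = (u + 1)*(u + 2)*(u^2 - 5*u) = (u - 5)*(u + 1)*(u + 2)*(u)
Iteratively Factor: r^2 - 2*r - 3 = (r + 1)*(r - 3)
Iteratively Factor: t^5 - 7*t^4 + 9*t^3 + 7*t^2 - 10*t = (t + 1)*(t^4 - 8*t^3 + 17*t^2 - 10*t) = t*(t + 1)*(t^3 - 8*t^2 + 17*t - 10) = t*(t - 1)*(t + 1)*(t^2 - 7*t + 10) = t*(t - 2)*(t - 1)*(t + 1)*(t - 5)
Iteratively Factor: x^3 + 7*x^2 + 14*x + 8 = (x + 2)*(x^2 + 5*x + 4) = (x + 1)*(x + 2)*(x + 4)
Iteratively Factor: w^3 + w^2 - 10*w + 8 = (w - 2)*(w^2 + 3*w - 4) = (w - 2)*(w - 1)*(w + 4)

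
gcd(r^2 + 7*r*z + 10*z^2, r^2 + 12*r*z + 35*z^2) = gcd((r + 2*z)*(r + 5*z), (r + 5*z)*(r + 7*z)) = r + 5*z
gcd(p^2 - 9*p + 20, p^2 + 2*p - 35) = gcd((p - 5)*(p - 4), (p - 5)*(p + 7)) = p - 5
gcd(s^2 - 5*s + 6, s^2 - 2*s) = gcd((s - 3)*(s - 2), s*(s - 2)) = s - 2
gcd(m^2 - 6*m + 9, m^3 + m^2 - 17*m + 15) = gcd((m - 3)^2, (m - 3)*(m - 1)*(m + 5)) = m - 3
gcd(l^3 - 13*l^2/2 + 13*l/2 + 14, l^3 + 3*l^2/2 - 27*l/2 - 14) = l^2 - 5*l/2 - 7/2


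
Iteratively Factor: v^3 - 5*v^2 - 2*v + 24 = (v - 4)*(v^2 - v - 6) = (v - 4)*(v - 3)*(v + 2)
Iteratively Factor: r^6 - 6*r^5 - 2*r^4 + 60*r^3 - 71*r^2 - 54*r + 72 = (r - 2)*(r^5 - 4*r^4 - 10*r^3 + 40*r^2 + 9*r - 36) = (r - 2)*(r + 1)*(r^4 - 5*r^3 - 5*r^2 + 45*r - 36) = (r - 3)*(r - 2)*(r + 1)*(r^3 - 2*r^2 - 11*r + 12) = (r - 4)*(r - 3)*(r - 2)*(r + 1)*(r^2 + 2*r - 3) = (r - 4)*(r - 3)*(r - 2)*(r + 1)*(r + 3)*(r - 1)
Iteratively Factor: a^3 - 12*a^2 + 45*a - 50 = (a - 2)*(a^2 - 10*a + 25) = (a - 5)*(a - 2)*(a - 5)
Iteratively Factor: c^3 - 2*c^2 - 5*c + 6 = (c - 1)*(c^2 - c - 6) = (c - 3)*(c - 1)*(c + 2)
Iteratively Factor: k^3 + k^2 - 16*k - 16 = (k - 4)*(k^2 + 5*k + 4) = (k - 4)*(k + 4)*(k + 1)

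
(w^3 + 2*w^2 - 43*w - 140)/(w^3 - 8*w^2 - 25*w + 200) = (w^2 - 3*w - 28)/(w^2 - 13*w + 40)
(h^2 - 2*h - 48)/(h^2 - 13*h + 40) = (h + 6)/(h - 5)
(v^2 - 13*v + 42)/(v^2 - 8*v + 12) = (v - 7)/(v - 2)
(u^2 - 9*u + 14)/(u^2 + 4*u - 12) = (u - 7)/(u + 6)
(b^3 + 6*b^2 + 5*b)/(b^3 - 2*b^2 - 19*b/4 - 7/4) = 4*b*(b + 5)/(4*b^2 - 12*b - 7)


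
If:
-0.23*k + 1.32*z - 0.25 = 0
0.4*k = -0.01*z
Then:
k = -0.00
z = 0.19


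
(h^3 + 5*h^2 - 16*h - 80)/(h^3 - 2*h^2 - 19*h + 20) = (h^2 + h - 20)/(h^2 - 6*h + 5)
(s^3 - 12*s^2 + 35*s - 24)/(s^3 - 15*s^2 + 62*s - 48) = (s - 3)/(s - 6)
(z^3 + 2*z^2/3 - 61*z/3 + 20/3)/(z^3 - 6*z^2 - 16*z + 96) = (3*z^2 + 14*z - 5)/(3*(z^2 - 2*z - 24))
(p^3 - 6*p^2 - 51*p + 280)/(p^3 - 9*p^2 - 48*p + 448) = (p - 5)/(p - 8)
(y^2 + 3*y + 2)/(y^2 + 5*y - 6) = (y^2 + 3*y + 2)/(y^2 + 5*y - 6)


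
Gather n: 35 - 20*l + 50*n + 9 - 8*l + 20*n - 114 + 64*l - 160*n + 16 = 36*l - 90*n - 54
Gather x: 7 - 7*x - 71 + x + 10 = -6*x - 54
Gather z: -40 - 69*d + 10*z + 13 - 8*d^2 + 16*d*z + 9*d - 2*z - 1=-8*d^2 - 60*d + z*(16*d + 8) - 28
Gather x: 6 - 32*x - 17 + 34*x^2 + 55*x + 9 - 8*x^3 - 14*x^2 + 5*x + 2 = -8*x^3 + 20*x^2 + 28*x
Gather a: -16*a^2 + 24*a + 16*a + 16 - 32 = -16*a^2 + 40*a - 16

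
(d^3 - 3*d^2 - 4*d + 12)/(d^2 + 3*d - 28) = (d^3 - 3*d^2 - 4*d + 12)/(d^2 + 3*d - 28)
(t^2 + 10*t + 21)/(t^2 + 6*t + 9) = (t + 7)/(t + 3)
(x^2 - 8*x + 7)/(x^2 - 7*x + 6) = (x - 7)/(x - 6)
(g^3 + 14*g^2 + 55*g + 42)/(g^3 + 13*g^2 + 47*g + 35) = (g + 6)/(g + 5)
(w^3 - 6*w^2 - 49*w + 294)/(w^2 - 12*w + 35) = (w^2 + w - 42)/(w - 5)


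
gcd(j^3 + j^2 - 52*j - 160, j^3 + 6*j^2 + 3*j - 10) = j + 5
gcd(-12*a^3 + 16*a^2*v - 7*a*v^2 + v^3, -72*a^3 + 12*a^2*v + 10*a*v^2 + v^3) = -2*a + v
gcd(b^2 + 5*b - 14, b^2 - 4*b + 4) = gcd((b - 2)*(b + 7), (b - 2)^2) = b - 2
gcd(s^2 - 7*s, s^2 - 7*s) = s^2 - 7*s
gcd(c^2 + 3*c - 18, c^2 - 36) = c + 6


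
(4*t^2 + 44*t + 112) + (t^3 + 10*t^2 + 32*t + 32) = t^3 + 14*t^2 + 76*t + 144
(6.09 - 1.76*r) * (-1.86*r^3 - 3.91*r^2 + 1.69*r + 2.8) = 3.2736*r^4 - 4.4458*r^3 - 26.7863*r^2 + 5.3641*r + 17.052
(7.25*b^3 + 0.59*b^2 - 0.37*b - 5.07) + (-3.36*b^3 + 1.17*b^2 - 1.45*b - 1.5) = 3.89*b^3 + 1.76*b^2 - 1.82*b - 6.57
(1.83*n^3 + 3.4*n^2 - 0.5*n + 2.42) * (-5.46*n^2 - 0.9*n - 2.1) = -9.9918*n^5 - 20.211*n^4 - 4.173*n^3 - 19.9032*n^2 - 1.128*n - 5.082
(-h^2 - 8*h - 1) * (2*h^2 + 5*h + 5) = -2*h^4 - 21*h^3 - 47*h^2 - 45*h - 5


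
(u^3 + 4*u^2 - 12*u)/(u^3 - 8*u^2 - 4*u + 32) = u*(u + 6)/(u^2 - 6*u - 16)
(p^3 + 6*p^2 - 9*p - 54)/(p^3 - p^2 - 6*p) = (p^2 + 9*p + 18)/(p*(p + 2))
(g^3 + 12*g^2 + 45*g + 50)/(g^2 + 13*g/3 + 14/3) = 3*(g^2 + 10*g + 25)/(3*g + 7)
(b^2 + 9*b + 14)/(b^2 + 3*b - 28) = (b + 2)/(b - 4)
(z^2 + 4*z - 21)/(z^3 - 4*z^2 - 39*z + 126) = (z + 7)/(z^2 - z - 42)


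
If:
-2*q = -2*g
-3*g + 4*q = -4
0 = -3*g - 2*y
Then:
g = -4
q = -4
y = 6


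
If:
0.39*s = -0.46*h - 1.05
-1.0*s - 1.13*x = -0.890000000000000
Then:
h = 0.95804347826087*x - 3.03717391304348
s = 0.89 - 1.13*x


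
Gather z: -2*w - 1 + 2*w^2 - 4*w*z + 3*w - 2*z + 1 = 2*w^2 + w + z*(-4*w - 2)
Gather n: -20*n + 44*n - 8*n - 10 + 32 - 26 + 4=16*n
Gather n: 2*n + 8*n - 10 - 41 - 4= 10*n - 55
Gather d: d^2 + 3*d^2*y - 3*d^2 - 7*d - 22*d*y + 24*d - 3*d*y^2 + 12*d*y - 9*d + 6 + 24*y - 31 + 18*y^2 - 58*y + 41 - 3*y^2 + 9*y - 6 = d^2*(3*y - 2) + d*(-3*y^2 - 10*y + 8) + 15*y^2 - 25*y + 10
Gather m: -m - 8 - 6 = -m - 14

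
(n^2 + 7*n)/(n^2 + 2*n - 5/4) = 4*n*(n + 7)/(4*n^2 + 8*n - 5)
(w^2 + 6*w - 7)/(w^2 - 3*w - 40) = (-w^2 - 6*w + 7)/(-w^2 + 3*w + 40)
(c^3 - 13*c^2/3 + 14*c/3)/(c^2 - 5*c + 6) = c*(3*c - 7)/(3*(c - 3))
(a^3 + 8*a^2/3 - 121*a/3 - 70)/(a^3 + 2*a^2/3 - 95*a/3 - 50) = (a + 7)/(a + 5)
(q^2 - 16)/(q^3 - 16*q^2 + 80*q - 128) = (q + 4)/(q^2 - 12*q + 32)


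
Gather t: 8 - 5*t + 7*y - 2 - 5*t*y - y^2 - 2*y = t*(-5*y - 5) - y^2 + 5*y + 6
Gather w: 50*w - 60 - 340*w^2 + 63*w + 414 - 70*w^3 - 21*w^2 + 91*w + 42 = -70*w^3 - 361*w^2 + 204*w + 396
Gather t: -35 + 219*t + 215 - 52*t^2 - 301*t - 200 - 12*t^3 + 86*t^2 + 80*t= -12*t^3 + 34*t^2 - 2*t - 20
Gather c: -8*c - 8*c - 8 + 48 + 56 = 96 - 16*c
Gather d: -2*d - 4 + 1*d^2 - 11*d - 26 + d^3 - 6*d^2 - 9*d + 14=d^3 - 5*d^2 - 22*d - 16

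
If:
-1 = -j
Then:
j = 1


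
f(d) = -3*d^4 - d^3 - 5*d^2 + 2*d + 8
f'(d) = -12*d^3 - 3*d^2 - 10*d + 2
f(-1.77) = -35.10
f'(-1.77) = 76.84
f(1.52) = -20.04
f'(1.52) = -62.27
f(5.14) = -2343.60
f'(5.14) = -1758.22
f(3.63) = -619.35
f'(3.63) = -647.82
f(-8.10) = -12718.83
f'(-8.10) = 6263.46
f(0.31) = 8.08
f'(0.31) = -1.75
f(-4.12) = -879.57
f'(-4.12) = 831.49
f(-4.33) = -1067.79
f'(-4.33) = 963.25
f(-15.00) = -149647.00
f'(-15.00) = 39977.00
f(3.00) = -301.00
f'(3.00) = -379.00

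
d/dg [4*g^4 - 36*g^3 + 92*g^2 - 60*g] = 16*g^3 - 108*g^2 + 184*g - 60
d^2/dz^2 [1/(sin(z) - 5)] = (-5*sin(z) + cos(z)^2 + 1)/(sin(z) - 5)^3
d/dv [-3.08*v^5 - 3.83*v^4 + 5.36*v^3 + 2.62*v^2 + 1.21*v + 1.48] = -15.4*v^4 - 15.32*v^3 + 16.08*v^2 + 5.24*v + 1.21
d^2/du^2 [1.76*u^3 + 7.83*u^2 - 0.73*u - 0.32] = 10.56*u + 15.66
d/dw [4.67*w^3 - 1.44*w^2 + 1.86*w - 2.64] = 14.01*w^2 - 2.88*w + 1.86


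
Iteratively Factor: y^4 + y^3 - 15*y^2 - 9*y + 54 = (y - 3)*(y^3 + 4*y^2 - 3*y - 18) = (y - 3)*(y + 3)*(y^2 + y - 6) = (y - 3)*(y - 2)*(y + 3)*(y + 3)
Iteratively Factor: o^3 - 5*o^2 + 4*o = (o)*(o^2 - 5*o + 4) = o*(o - 4)*(o - 1)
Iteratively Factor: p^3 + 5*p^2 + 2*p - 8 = (p + 4)*(p^2 + p - 2) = (p + 2)*(p + 4)*(p - 1)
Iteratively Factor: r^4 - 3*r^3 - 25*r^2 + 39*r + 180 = (r + 3)*(r^3 - 6*r^2 - 7*r + 60) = (r - 4)*(r + 3)*(r^2 - 2*r - 15) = (r - 5)*(r - 4)*(r + 3)*(r + 3)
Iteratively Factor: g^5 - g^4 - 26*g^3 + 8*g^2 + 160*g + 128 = (g - 4)*(g^4 + 3*g^3 - 14*g^2 - 48*g - 32) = (g - 4)*(g + 2)*(g^3 + g^2 - 16*g - 16) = (g - 4)^2*(g + 2)*(g^2 + 5*g + 4) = (g - 4)^2*(g + 1)*(g + 2)*(g + 4)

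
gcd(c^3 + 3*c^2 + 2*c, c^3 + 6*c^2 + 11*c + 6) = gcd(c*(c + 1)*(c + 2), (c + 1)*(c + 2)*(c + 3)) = c^2 + 3*c + 2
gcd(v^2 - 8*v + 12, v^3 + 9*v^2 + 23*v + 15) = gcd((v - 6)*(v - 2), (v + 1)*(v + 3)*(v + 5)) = 1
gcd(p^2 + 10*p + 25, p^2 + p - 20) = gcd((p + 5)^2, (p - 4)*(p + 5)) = p + 5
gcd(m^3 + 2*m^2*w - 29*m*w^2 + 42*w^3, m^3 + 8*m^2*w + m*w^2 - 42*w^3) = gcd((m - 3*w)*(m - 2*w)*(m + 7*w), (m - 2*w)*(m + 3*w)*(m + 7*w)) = -m^2 - 5*m*w + 14*w^2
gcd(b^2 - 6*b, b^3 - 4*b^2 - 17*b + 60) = 1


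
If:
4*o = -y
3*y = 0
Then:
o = 0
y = 0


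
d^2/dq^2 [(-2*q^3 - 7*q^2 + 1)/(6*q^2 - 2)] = 2*(-3*q^3 - 18*q^2 - 3*q - 2)/(27*q^6 - 27*q^4 + 9*q^2 - 1)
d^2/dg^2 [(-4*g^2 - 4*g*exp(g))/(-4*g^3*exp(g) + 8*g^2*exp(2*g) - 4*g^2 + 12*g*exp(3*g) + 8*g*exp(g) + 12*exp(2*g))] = (g^5*exp(g) - 9*g^4*exp(2*g) + 2*g^4*exp(g) - g^4 + 36*g^3*exp(3*g) - 18*g^3*exp(2*g) + 8*g^3*exp(g) - 2*g^3 + 27*g^2*exp(2*g) + 3*g^2 - 54*g*exp(2*g) + 27*g*exp(g) - 6*g - 18*exp(2*g) - 18*exp(g) + 6)*exp(g)/(g^6*exp(3*g) - 9*g^5*exp(4*g) + 3*g^5*exp(2*g) + 27*g^4*exp(5*g) - 27*g^4*exp(3*g) + 3*g^4*exp(g) - 27*g^3*exp(6*g) + 81*g^3*exp(4*g) - 27*g^3*exp(2*g) + g^3 - 81*g^2*exp(5*g) + 81*g^2*exp(3*g) - 9*g^2*exp(g) - 81*g*exp(4*g) + 27*g*exp(2*g) - 27*exp(3*g))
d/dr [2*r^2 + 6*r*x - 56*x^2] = 4*r + 6*x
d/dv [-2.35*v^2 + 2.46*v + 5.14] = 2.46 - 4.7*v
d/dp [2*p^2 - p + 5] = 4*p - 1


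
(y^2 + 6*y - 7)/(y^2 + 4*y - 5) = (y + 7)/(y + 5)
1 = 1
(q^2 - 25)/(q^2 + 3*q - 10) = (q - 5)/(q - 2)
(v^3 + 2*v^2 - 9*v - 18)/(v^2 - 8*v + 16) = (v^3 + 2*v^2 - 9*v - 18)/(v^2 - 8*v + 16)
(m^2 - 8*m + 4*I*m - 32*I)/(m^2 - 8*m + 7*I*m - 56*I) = (m + 4*I)/(m + 7*I)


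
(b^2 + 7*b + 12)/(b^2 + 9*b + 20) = (b + 3)/(b + 5)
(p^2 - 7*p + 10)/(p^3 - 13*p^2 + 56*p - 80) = (p - 2)/(p^2 - 8*p + 16)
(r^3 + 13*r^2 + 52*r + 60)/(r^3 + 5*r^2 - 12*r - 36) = (r + 5)/(r - 3)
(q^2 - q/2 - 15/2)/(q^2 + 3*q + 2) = (2*q^2 - q - 15)/(2*(q^2 + 3*q + 2))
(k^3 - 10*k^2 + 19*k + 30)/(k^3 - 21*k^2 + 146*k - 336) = (k^2 - 4*k - 5)/(k^2 - 15*k + 56)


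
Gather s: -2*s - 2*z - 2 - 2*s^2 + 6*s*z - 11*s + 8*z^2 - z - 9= -2*s^2 + s*(6*z - 13) + 8*z^2 - 3*z - 11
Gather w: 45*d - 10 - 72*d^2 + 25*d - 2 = -72*d^2 + 70*d - 12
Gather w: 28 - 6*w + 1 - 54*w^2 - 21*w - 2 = -54*w^2 - 27*w + 27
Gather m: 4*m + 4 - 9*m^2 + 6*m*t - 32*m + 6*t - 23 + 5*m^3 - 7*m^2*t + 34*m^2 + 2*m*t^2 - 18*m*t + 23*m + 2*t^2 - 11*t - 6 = 5*m^3 + m^2*(25 - 7*t) + m*(2*t^2 - 12*t - 5) + 2*t^2 - 5*t - 25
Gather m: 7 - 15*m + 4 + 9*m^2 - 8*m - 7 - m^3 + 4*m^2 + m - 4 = -m^3 + 13*m^2 - 22*m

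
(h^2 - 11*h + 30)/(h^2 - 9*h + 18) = (h - 5)/(h - 3)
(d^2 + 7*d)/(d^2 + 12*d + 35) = d/(d + 5)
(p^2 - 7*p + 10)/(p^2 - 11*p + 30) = (p - 2)/(p - 6)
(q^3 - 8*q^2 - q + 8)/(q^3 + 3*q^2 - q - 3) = (q - 8)/(q + 3)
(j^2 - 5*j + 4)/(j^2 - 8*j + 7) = (j - 4)/(j - 7)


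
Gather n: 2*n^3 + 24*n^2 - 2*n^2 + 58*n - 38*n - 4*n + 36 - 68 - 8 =2*n^3 + 22*n^2 + 16*n - 40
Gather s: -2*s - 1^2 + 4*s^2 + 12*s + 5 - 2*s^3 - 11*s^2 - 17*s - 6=-2*s^3 - 7*s^2 - 7*s - 2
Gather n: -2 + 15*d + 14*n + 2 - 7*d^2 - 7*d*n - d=-7*d^2 + 14*d + n*(14 - 7*d)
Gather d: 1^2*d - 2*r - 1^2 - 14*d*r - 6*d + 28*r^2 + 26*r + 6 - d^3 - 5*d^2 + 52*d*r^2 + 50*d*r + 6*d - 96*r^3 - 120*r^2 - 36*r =-d^3 - 5*d^2 + d*(52*r^2 + 36*r + 1) - 96*r^3 - 92*r^2 - 12*r + 5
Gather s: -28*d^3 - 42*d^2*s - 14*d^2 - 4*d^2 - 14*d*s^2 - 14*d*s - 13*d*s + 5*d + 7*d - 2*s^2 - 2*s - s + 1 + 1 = -28*d^3 - 18*d^2 + 12*d + s^2*(-14*d - 2) + s*(-42*d^2 - 27*d - 3) + 2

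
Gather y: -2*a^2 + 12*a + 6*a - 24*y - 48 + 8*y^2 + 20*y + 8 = -2*a^2 + 18*a + 8*y^2 - 4*y - 40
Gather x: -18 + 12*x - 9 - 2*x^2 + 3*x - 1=-2*x^2 + 15*x - 28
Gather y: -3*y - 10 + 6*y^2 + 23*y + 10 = 6*y^2 + 20*y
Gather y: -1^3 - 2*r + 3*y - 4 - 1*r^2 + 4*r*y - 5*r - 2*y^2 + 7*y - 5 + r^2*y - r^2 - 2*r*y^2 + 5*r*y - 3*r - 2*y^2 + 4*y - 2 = -2*r^2 - 10*r + y^2*(-2*r - 4) + y*(r^2 + 9*r + 14) - 12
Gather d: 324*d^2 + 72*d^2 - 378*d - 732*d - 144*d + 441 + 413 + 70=396*d^2 - 1254*d + 924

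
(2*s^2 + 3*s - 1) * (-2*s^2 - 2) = -4*s^4 - 6*s^3 - 2*s^2 - 6*s + 2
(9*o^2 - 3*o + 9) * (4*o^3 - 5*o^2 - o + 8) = 36*o^5 - 57*o^4 + 42*o^3 + 30*o^2 - 33*o + 72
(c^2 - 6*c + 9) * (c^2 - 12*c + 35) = c^4 - 18*c^3 + 116*c^2 - 318*c + 315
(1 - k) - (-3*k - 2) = 2*k + 3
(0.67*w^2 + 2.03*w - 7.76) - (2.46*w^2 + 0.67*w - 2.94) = -1.79*w^2 + 1.36*w - 4.82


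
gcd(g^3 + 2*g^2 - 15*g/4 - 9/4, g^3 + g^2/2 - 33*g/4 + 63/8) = g - 3/2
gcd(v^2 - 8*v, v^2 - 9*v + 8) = v - 8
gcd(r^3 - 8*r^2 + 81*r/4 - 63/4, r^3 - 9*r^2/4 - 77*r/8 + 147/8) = r - 7/2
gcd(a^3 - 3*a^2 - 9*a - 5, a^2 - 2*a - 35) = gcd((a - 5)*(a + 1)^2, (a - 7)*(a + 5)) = 1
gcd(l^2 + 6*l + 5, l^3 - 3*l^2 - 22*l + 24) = 1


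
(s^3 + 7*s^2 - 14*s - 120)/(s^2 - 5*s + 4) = (s^2 + 11*s + 30)/(s - 1)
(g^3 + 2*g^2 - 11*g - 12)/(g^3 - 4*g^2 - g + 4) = (g^2 + g - 12)/(g^2 - 5*g + 4)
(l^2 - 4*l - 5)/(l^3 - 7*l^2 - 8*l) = (l - 5)/(l*(l - 8))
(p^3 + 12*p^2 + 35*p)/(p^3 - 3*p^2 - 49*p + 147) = p*(p + 5)/(p^2 - 10*p + 21)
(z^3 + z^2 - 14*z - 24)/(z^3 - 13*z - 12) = (z + 2)/(z + 1)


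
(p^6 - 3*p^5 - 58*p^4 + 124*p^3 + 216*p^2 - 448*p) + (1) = p^6 - 3*p^5 - 58*p^4 + 124*p^3 + 216*p^2 - 448*p + 1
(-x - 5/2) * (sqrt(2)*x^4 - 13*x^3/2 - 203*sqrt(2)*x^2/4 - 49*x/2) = -sqrt(2)*x^5 - 5*sqrt(2)*x^4/2 + 13*x^4/2 + 65*x^3/4 + 203*sqrt(2)*x^3/4 + 49*x^2/2 + 1015*sqrt(2)*x^2/8 + 245*x/4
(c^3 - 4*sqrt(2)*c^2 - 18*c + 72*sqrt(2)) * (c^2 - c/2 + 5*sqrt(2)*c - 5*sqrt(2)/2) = c^5 - c^4/2 + sqrt(2)*c^4 - 58*c^3 - sqrt(2)*c^3/2 - 18*sqrt(2)*c^2 + 29*c^2 + 9*sqrt(2)*c + 720*c - 360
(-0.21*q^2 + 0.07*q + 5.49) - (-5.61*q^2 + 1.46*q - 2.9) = 5.4*q^2 - 1.39*q + 8.39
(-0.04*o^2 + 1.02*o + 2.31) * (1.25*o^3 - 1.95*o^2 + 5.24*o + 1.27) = -0.05*o^5 + 1.353*o^4 + 0.6889*o^3 + 0.7895*o^2 + 13.3998*o + 2.9337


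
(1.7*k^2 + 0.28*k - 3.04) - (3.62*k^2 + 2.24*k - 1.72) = -1.92*k^2 - 1.96*k - 1.32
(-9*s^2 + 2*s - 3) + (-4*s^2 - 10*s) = -13*s^2 - 8*s - 3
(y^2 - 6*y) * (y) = y^3 - 6*y^2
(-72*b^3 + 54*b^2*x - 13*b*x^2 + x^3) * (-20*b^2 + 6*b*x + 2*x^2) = 1440*b^5 - 1512*b^4*x + 440*b^3*x^2 + 10*b^2*x^3 - 20*b*x^4 + 2*x^5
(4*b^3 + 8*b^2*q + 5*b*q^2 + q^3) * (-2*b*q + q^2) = -8*b^4*q - 12*b^3*q^2 - 2*b^2*q^3 + 3*b*q^4 + q^5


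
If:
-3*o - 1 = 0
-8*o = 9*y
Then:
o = -1/3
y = 8/27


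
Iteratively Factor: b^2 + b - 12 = (b - 3)*(b + 4)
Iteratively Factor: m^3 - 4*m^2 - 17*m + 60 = (m + 4)*(m^2 - 8*m + 15) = (m - 3)*(m + 4)*(m - 5)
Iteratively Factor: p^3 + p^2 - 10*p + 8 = (p + 4)*(p^2 - 3*p + 2) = (p - 2)*(p + 4)*(p - 1)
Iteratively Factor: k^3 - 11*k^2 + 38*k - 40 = (k - 2)*(k^2 - 9*k + 20) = (k - 4)*(k - 2)*(k - 5)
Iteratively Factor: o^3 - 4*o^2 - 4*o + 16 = (o - 2)*(o^2 - 2*o - 8) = (o - 4)*(o - 2)*(o + 2)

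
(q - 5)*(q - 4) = q^2 - 9*q + 20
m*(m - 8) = m^2 - 8*m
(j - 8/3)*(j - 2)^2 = j^3 - 20*j^2/3 + 44*j/3 - 32/3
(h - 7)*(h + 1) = h^2 - 6*h - 7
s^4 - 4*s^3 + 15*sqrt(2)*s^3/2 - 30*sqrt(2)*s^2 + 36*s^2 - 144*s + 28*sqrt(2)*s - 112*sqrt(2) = (s - 4)*(s + 2*sqrt(2))^2*(s + 7*sqrt(2)/2)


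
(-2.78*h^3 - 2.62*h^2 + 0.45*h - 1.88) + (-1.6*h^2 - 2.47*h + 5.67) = -2.78*h^3 - 4.22*h^2 - 2.02*h + 3.79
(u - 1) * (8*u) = 8*u^2 - 8*u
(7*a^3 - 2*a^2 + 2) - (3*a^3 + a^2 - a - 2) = 4*a^3 - 3*a^2 + a + 4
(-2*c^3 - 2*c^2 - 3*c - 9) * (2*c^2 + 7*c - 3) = -4*c^5 - 18*c^4 - 14*c^3 - 33*c^2 - 54*c + 27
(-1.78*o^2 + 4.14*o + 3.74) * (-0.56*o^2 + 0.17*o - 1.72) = 0.9968*o^4 - 2.621*o^3 + 1.671*o^2 - 6.485*o - 6.4328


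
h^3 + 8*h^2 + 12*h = h*(h + 2)*(h + 6)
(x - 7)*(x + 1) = x^2 - 6*x - 7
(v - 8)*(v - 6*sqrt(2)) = v^2 - 6*sqrt(2)*v - 8*v + 48*sqrt(2)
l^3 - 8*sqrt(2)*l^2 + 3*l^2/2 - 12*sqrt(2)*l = l*(l + 3/2)*(l - 8*sqrt(2))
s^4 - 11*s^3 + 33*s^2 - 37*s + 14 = (s - 7)*(s - 2)*(s - 1)^2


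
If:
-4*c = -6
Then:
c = 3/2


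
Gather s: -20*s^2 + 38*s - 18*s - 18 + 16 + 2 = -20*s^2 + 20*s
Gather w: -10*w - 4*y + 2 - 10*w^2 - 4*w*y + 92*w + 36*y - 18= -10*w^2 + w*(82 - 4*y) + 32*y - 16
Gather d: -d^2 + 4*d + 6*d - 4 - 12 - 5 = -d^2 + 10*d - 21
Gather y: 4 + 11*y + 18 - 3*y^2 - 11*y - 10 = 12 - 3*y^2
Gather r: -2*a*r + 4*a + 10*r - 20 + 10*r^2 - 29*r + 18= 4*a + 10*r^2 + r*(-2*a - 19) - 2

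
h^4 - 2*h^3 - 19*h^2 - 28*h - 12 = (h - 6)*(h + 1)^2*(h + 2)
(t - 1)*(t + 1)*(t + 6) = t^3 + 6*t^2 - t - 6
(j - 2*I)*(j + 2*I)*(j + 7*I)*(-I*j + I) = -I*j^4 + 7*j^3 + I*j^3 - 7*j^2 - 4*I*j^2 + 28*j + 4*I*j - 28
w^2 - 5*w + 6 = (w - 3)*(w - 2)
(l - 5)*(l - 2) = l^2 - 7*l + 10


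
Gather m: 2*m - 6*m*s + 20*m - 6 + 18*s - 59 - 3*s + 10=m*(22 - 6*s) + 15*s - 55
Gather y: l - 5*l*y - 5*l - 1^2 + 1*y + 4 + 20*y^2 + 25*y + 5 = -4*l + 20*y^2 + y*(26 - 5*l) + 8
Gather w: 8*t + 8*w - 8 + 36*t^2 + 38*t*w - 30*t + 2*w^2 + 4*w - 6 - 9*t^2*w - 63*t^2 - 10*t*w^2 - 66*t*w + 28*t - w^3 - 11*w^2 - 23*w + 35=-27*t^2 + 6*t - w^3 + w^2*(-10*t - 9) + w*(-9*t^2 - 28*t - 11) + 21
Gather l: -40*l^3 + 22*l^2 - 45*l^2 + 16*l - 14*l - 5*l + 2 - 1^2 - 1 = -40*l^3 - 23*l^2 - 3*l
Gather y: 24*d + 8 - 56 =24*d - 48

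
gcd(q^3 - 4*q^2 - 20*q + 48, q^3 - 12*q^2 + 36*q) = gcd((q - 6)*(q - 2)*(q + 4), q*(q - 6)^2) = q - 6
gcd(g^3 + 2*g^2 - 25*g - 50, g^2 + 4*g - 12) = 1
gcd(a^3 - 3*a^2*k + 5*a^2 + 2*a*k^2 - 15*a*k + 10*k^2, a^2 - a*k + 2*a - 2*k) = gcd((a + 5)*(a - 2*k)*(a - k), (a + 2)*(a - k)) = a - k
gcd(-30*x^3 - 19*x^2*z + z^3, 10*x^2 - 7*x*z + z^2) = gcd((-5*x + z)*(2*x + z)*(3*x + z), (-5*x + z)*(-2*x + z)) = 5*x - z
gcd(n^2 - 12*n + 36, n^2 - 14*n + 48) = n - 6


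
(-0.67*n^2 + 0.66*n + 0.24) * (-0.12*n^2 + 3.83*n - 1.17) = 0.0804*n^4 - 2.6453*n^3 + 3.2829*n^2 + 0.147*n - 0.2808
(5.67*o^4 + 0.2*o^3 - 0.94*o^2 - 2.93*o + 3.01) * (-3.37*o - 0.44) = -19.1079*o^5 - 3.1688*o^4 + 3.0798*o^3 + 10.2877*o^2 - 8.8545*o - 1.3244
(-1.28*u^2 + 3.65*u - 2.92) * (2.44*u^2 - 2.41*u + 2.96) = -3.1232*u^4 + 11.9908*u^3 - 19.7101*u^2 + 17.8412*u - 8.6432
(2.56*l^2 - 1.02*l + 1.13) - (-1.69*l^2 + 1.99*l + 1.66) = 4.25*l^2 - 3.01*l - 0.53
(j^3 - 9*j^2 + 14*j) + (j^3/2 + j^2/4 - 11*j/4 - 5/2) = 3*j^3/2 - 35*j^2/4 + 45*j/4 - 5/2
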